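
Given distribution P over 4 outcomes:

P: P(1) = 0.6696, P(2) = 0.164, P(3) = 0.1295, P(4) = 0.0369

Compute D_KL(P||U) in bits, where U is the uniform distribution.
0.6273 bits

U(i) = 1/4 for all i

D_KL(P||U) = Σ P(x) log₂(P(x) / (1/4))
           = Σ P(x) log₂(P(x)) + log₂(4)
           = log₂(4) - H(P)

H(P) = -Σ P(x) log₂(P(x)):
  -P(1)·log₂(P(1)) = -(0.6696)·log₂(0.6696) = 0.38745
  -P(2)·log₂(P(2)) = -(0.164)·log₂(0.164) = 0.42775
  -P(3)·log₂(P(3)) = -(0.1295)·log₂(0.1295) = 0.38189
  -P(4)·log₂(P(4)) = -(0.0369)·log₂(0.0369) = 0.17565
H(P) = 0.38745 + 0.42775 + 0.38189 + 0.17565 = 1.37274 bits

log₂(4) = 2.00000 bits

D_KL(P||U) = 2.00000 - 1.37274 = 0.62726 ≈ 0.6273 bits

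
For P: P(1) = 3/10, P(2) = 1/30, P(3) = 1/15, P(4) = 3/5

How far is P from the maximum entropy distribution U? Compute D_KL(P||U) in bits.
0.6127 bits

U(i) = 1/4 for all i

D_KL(P||U) = Σ P(x) log₂(P(x) / (1/4))
           = Σ P(x) log₂(P(x)) + log₂(4)
           = log₂(4) - H(P)

H(P) = -Σ P(x) log₂(P(x)):
  -P(1)·log₂(P(1)) = -(3/10)·log₂(3/10) = 0.52109
  -P(2)·log₂(P(2)) = -(1/30)·log₂(1/30) = 0.16356
  -P(3)·log₂(P(3)) = -(1/15)·log₂(1/15) = 0.26046
  -P(4)·log₂(P(4)) = -(3/5)·log₂(3/5) = 0.44218
H(P) = 0.52109 + 0.16356 + 0.26046 + 0.44218 = 1.38729 bits

log₂(4) = 2.00000 bits

D_KL(P||U) = 2.00000 - 1.38729 = 0.61271 ≈ 0.6127 bits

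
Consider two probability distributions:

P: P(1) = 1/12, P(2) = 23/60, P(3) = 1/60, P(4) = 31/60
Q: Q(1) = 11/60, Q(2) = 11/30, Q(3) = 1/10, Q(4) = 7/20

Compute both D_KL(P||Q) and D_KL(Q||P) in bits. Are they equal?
D_KL(P||Q) = 0.1770 bits, D_KL(Q||P) = 0.2469 bits. No, they are not equal.

D_KL(P||Q) = Σ P(x) log₂(P(x)/Q(x))

Computing term by term:
  P(1)·log₂(P(1)/Q(1)) = (1/12)·log₂((1/12)/(11/60)) = -0.09479
  P(2)·log₂(P(2)/Q(2)) = (23/60)·log₂((23/60)/(11/30)) = 0.02458
  P(3)·log₂(P(3)/Q(3)) = (1/60)·log₂((1/60)/(1/10)) = -0.04308
  P(4)·log₂(P(4)/Q(4)) = (31/60)·log₂((31/60)/(7/20)) = 0.29030

D_KL(P||Q) = -0.09479 + 0.02458 - 0.04308 + 0.29030 = 0.17701 ≈ 0.1770 bits

D_KL(Q||P) = Σ Q(x) log₂(Q(x)/P(x))

Computing term by term:
  Q(1)·log₂(Q(1)/P(1)) = (11/60)·log₂((11/60)/(1/12)) = 0.20854
  Q(2)·log₂(Q(2)/P(2)) = (11/30)·log₂((11/30)/(23/60)) = -0.02351
  Q(3)·log₂(Q(3)/P(3)) = (1/10)·log₂((1/10)/(1/60)) = 0.25850
  Q(4)·log₂(Q(4)/P(4)) = (7/20)·log₂((7/20)/(31/60)) = -0.19666

D_KL(Q||P) = 0.20854 - 0.02351 + 0.25850 - 0.19666 = 0.24687 ≈ 0.2469 bits

These are NOT equal (difference: 0.0699 bits). KL divergence is asymmetric: D_KL(P||Q) ≠ D_KL(Q||P) in general.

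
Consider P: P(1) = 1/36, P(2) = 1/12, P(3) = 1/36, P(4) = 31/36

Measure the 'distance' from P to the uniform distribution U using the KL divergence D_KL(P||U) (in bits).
1.2283 bits

U(i) = 1/4 for all i

D_KL(P||U) = Σ P(x) log₂(P(x) / (1/4))
           = Σ P(x) log₂(P(x)) + log₂(4)
           = log₂(4) - H(P)

H(P) = -Σ P(x) log₂(P(x)):
  -P(1)·log₂(P(1)) = -(1/36)·log₂(1/36) = 0.14361
  -P(2)·log₂(P(2)) = -(1/12)·log₂(1/12) = 0.29875
  -P(3)·log₂(P(3)) = -(1/36)·log₂(1/36) = 0.14361
  -P(4)·log₂(P(4)) = -(31/36)·log₂(31/36) = 0.18577
H(P) = 0.14361 + 0.29875 + 0.14361 + 0.18577 = 0.77174 bits

log₂(4) = 2.00000 bits

D_KL(P||U) = 2.00000 - 0.77174 = 1.22826 ≈ 1.2283 bits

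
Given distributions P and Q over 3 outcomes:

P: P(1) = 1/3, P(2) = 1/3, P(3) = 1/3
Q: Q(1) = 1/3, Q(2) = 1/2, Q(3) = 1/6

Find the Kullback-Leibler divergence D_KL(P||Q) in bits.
0.1383 bits

D_KL(P||Q) = Σ P(x) log₂(P(x)/Q(x))

Computing term by term:
  P(1)·log₂(P(1)/Q(1)) = (1/3)·log₂((1/3)/(1/3)) = 0.00000
  P(2)·log₂(P(2)/Q(2)) = (1/3)·log₂((1/3)/(1/2)) = -0.19499
  P(3)·log₂(P(3)/Q(3)) = (1/3)·log₂((1/3)/(1/6)) = 0.33333

D_KL(P||Q) = 0.00000 - 0.19499 + 0.33333 = 0.13834 ≈ 0.1383 bits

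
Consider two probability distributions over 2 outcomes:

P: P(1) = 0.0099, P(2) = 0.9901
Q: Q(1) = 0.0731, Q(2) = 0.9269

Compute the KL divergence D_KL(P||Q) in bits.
0.0657 bits

D_KL(P||Q) = Σ P(x) log₂(P(x)/Q(x))

Computing term by term:
  P(1)·log₂(P(1)/Q(1)) = 0.0099·log₂(0.0099/0.0731) = -0.02856
  P(2)·log₂(P(2)/Q(2)) = 0.9901·log₂(0.9901/0.9269) = 0.09422

D_KL(P||Q) = -0.02856 + 0.09422 = 0.06566 ≈ 0.0657 bits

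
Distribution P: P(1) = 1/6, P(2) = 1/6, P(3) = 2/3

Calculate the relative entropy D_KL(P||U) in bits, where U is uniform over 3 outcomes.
0.3333 bits

U(i) = 1/3 for all i

D_KL(P||U) = Σ P(x) log₂(P(x) / (1/3))
           = Σ P(x) log₂(P(x)) + log₂(3)
           = log₂(3) - H(P)

H(P) = -Σ P(x) log₂(P(x)):
  -P(1)·log₂(P(1)) = -(1/6)·log₂(1/6) = 0.43083
  -P(2)·log₂(P(2)) = -(1/6)·log₂(1/6) = 0.43083
  -P(3)·log₂(P(3)) = -(2/3)·log₂(2/3) = 0.38998
H(P) = 0.43083 + 0.43083 + 0.38998 = 1.25164 bits

log₂(3) = 1.58496 bits

D_KL(P||U) = 1.58496 - 1.25164 = 0.33332 ≈ 0.3333 bits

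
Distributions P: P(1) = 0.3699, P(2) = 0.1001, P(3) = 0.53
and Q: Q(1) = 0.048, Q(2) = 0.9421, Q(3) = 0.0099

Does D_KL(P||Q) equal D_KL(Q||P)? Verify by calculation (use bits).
D_KL(P||Q) = 3.8095 bits, D_KL(Q||P) = 2.8489 bits. No — D_KL(P||Q) ≠ D_KL(Q||P) for this pair.

D_KL(P||Q) = Σ P(x) log₂(P(x)/Q(x))

Computing term by term:
  P(1)·log₂(P(1)/Q(1)) = 0.3699·log₂(0.3699/0.048) = 1.08974
  P(2)·log₂(P(2)/Q(2)) = 0.1001·log₂(0.1001/0.9421) = -0.32377
  P(3)·log₂(P(3)/Q(3)) = 0.53·log₂(0.53/0.0099) = 3.04348

D_KL(P||Q) = 1.08974 - 0.32377 + 3.04348 = 3.80945 ≈ 3.8095 bits

D_KL(Q||P) = Σ Q(x) log₂(Q(x)/P(x))

Computing term by term:
  Q(1)·log₂(Q(1)/P(1)) = 0.048·log₂(0.048/0.3699) = -0.14141
  Q(2)·log₂(Q(2)/P(2)) = 0.9421·log₂(0.9421/0.1001) = 3.04716
  Q(3)·log₂(Q(3)/P(3)) = 0.0099·log₂(0.0099/0.53) = -0.05685

D_KL(Q||P) = -0.14141 + 3.04716 - 0.05685 = 2.84890 ≈ 2.8489 bits

These are NOT equal (difference: 0.9606 bits). KL divergence is asymmetric: D_KL(P||Q) ≠ D_KL(Q||P) in general.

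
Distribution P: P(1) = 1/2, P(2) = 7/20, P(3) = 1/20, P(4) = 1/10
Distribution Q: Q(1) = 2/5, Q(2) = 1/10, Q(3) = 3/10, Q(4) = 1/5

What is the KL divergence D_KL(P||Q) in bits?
0.5643 bits

D_KL(P||Q) = Σ P(x) log₂(P(x)/Q(x))

Computing term by term:
  P(1)·log₂(P(1)/Q(1)) = (1/2)·log₂((1/2)/(2/5)) = 0.16096
  P(2)·log₂(P(2)/Q(2)) = (7/20)·log₂((7/20)/(1/10)) = 0.63257
  P(3)·log₂(P(3)/Q(3)) = (1/20)·log₂((1/20)/(3/10)) = -0.12925
  P(4)·log₂(P(4)/Q(4)) = (1/10)·log₂((1/10)/(1/5)) = -0.10000

D_KL(P||Q) = 0.16096 + 0.63257 - 0.12925 - 0.10000 = 0.56428 ≈ 0.5643 bits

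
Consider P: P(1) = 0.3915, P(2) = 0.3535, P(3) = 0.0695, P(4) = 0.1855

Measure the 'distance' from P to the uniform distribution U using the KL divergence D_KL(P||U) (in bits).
0.2218 bits

U(i) = 1/4 for all i

D_KL(P||U) = Σ P(x) log₂(P(x) / (1/4))
           = Σ P(x) log₂(P(x)) + log₂(4)
           = log₂(4) - H(P)

H(P) = -Σ P(x) log₂(P(x)):
  -P(1)·log₂(P(1)) = -(0.3915)·log₂(0.3915) = 0.52967
  -P(2)·log₂(P(2)) = -(0.3535)·log₂(0.3535) = 0.53033
  -P(3)·log₂(P(3)) = -(0.0695)·log₂(0.0695) = 0.26736
  -P(4)·log₂(P(4)) = -(0.1855)·log₂(0.1855) = 0.45086
H(P) = 0.52967 + 0.53033 + 0.26736 + 0.45086 = 1.77822 bits

log₂(4) = 2.00000 bits

D_KL(P||U) = 2.00000 - 1.77822 = 0.22178 ≈ 0.2218 bits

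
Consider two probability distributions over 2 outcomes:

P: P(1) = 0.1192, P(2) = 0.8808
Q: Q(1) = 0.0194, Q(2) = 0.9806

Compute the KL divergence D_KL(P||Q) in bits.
0.1758 bits

D_KL(P||Q) = Σ P(x) log₂(P(x)/Q(x))

Computing term by term:
  P(1)·log₂(P(1)/Q(1)) = 0.1192·log₂(0.1192/0.0194) = 0.31222
  P(2)·log₂(P(2)/Q(2)) = 0.8808·log₂(0.8808/0.9806) = -0.13639

D_KL(P||Q) = 0.31222 - 0.13639 = 0.17583 ≈ 0.1758 bits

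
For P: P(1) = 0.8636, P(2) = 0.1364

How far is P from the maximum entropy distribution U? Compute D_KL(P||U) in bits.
0.4253 bits

U(i) = 1/2 for all i

D_KL(P||U) = Σ P(x) log₂(P(x) / (1/2))
           = Σ P(x) log₂(P(x)) + log₂(2)
           = log₂(2) - H(P)

H(P) = -Σ P(x) log₂(P(x)):
  -P(1)·log₂(P(1)) = -(0.8636)·log₂(0.8636) = 0.18271
  -P(2)·log₂(P(2)) = -(0.1364)·log₂(0.1364) = 0.39203
H(P) = 0.18271 + 0.39203 = 0.57474 bits

log₂(2) = 1.00000 bits

D_KL(P||U) = 1.00000 - 0.57474 = 0.42526 ≈ 0.4253 bits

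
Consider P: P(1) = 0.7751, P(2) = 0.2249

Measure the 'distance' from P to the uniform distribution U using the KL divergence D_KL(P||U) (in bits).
0.2310 bits

U(i) = 1/2 for all i

D_KL(P||U) = Σ P(x) log₂(P(x) / (1/2))
           = Σ P(x) log₂(P(x)) + log₂(2)
           = log₂(2) - H(P)

H(P) = -Σ P(x) log₂(P(x)):
  -P(1)·log₂(P(1)) = -(0.7751)·log₂(0.7751) = 0.28488
  -P(2)·log₂(P(2)) = -(0.2249)·log₂(0.2249) = 0.48413
H(P) = 0.28488 + 0.48413 = 0.76901 bits

log₂(2) = 1.00000 bits

D_KL(P||U) = 1.00000 - 0.76901 = 0.23099 ≈ 0.2310 bits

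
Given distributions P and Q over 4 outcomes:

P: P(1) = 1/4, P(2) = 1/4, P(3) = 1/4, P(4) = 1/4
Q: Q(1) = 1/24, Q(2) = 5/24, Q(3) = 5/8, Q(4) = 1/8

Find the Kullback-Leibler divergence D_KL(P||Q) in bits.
0.6315 bits

D_KL(P||Q) = Σ P(x) log₂(P(x)/Q(x))

Computing term by term:
  P(1)·log₂(P(1)/Q(1)) = (1/4)·log₂((1/4)/(1/24)) = 0.64624
  P(2)·log₂(P(2)/Q(2)) = (1/4)·log₂((1/4)/(5/24)) = 0.06576
  P(3)·log₂(P(3)/Q(3)) = (1/4)·log₂((1/4)/(5/8)) = -0.33048
  P(4)·log₂(P(4)/Q(4)) = (1/4)·log₂((1/4)/(1/8)) = 0.25000

D_KL(P||Q) = 0.64624 + 0.06576 - 0.33048 + 0.25000 = 0.63152 ≈ 0.6315 bits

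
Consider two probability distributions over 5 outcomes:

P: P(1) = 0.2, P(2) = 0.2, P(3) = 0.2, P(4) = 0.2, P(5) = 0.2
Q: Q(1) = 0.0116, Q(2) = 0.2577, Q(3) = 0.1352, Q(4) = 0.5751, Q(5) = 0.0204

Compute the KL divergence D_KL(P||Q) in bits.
1.2153 bits

D_KL(P||Q) = Σ P(x) log₂(P(x)/Q(x))

Computing term by term:
  P(1)·log₂(P(1)/Q(1)) = 0.2·log₂(0.2/0.0116) = 0.82156
  P(2)·log₂(P(2)/Q(2)) = 0.2·log₂(0.2/0.2577) = -0.07314
  P(3)·log₂(P(3)/Q(3)) = 0.2·log₂(0.2/0.1352) = 0.11298
  P(4)·log₂(P(4)/Q(4)) = 0.2·log₂(0.2/0.5751) = -0.30476
  P(5)·log₂(P(5)/Q(5)) = 0.2·log₂(0.2/0.0204) = 0.65867

D_KL(P||Q) = 0.82156 - 0.07314 + 0.11298 - 0.30476 + 0.65867 = 1.21531 ≈ 1.2153 bits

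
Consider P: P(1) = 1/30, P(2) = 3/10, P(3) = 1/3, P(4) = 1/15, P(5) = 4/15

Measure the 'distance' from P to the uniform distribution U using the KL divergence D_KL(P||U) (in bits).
0.3400 bits

U(i) = 1/5 for all i

D_KL(P||U) = Σ P(x) log₂(P(x) / (1/5))
           = Σ P(x) log₂(P(x)) + log₂(5)
           = log₂(5) - H(P)

H(P) = -Σ P(x) log₂(P(x)):
  -P(1)·log₂(P(1)) = -(1/30)·log₂(1/30) = 0.16356
  -P(2)·log₂(P(2)) = -(3/10)·log₂(3/10) = 0.52109
  -P(3)·log₂(P(3)) = -(1/3)·log₂(1/3) = 0.52832
  -P(4)·log₂(P(4)) = -(1/15)·log₂(1/15) = 0.26046
  -P(5)·log₂(P(5)) = -(4/15)·log₂(4/15) = 0.50850
H(P) = 0.16356 + 0.52109 + 0.52832 + 0.26046 + 0.50850 = 1.98193 bits

log₂(5) = 2.32193 bits

D_KL(P||U) = 2.32193 - 1.98193 = 0.34000 ≈ 0.3400 bits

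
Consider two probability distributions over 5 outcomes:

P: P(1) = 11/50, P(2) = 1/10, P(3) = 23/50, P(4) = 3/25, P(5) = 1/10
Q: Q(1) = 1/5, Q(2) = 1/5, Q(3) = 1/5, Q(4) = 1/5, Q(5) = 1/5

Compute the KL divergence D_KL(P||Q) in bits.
0.2946 bits

D_KL(P||Q) = Σ P(x) log₂(P(x)/Q(x))

Computing term by term:
  P(1)·log₂(P(1)/Q(1)) = (11/50)·log₂((11/50)/(1/5)) = 0.03025
  P(2)·log₂(P(2)/Q(2)) = (1/10)·log₂((1/10)/(1/5)) = -0.10000
  P(3)·log₂(P(3)/Q(3)) = (23/50)·log₂((23/50)/(1/5)) = 0.55275
  P(4)·log₂(P(4)/Q(4)) = (3/25)·log₂((3/25)/(1/5)) = -0.08844
  P(5)·log₂(P(5)/Q(5)) = (1/10)·log₂((1/10)/(1/5)) = -0.10000

D_KL(P||Q) = 0.03025 - 0.10000 + 0.55275 - 0.08844 - 0.10000 = 0.29456 ≈ 0.2946 bits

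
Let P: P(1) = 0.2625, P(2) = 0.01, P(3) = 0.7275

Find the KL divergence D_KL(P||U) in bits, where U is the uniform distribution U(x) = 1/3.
0.6781 bits

U(i) = 1/3 for all i

D_KL(P||U) = Σ P(x) log₂(P(x) / (1/3))
           = Σ P(x) log₂(P(x)) + log₂(3)
           = log₂(3) - H(P)

H(P) = -Σ P(x) log₂(P(x)):
  -P(1)·log₂(P(1)) = -(0.2625)·log₂(0.2625) = 0.50652
  -P(2)·log₂(P(2)) = -(0.01)·log₂(0.01) = 0.06644
  -P(3)·log₂(P(3)) = -(0.7275)·log₂(0.7275) = 0.33391
H(P) = 0.50652 + 0.06644 + 0.33391 = 0.90687 bits

log₂(3) = 1.58496 bits

D_KL(P||U) = 1.58496 - 0.90687 = 0.67809 ≈ 0.6781 bits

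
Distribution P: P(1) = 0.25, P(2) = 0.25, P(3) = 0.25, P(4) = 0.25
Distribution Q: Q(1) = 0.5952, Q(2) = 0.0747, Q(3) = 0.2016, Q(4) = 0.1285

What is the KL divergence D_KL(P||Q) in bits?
0.4405 bits

D_KL(P||Q) = Σ P(x) log₂(P(x)/Q(x))

Computing term by term:
  P(1)·log₂(P(1)/Q(1)) = 0.25·log₂(0.25/0.5952) = -0.31286
  P(2)·log₂(P(2)/Q(2)) = 0.25·log₂(0.25/0.0747) = 0.43569
  P(3)·log₂(P(3)/Q(3)) = 0.25·log₂(0.25/0.2016) = 0.07761
  P(4)·log₂(P(4)/Q(4)) = 0.25·log₂(0.25/0.1285) = 0.24004

D_KL(P||Q) = -0.31286 + 0.43569 + 0.07761 + 0.24004 = 0.44048 ≈ 0.4405 bits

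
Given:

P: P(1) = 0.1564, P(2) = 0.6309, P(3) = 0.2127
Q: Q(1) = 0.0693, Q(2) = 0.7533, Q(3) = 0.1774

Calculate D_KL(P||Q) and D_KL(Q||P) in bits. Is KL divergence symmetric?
D_KL(P||Q) = 0.0780 bits, D_KL(Q||P) = 0.0649 bits. No, KL divergence is not symmetric.

D_KL(P||Q) = Σ P(x) log₂(P(x)/Q(x))

Computing term by term:
  P(1)·log₂(P(1)/Q(1)) = 0.1564·log₂(0.1564/0.0693) = 0.18366
  P(2)·log₂(P(2)/Q(2)) = 0.6309·log₂(0.6309/0.7533) = -0.16139
  P(3)·log₂(P(3)/Q(3)) = 0.2127·log₂(0.2127/0.1774) = 0.05569

D_KL(P||Q) = 0.18366 - 0.16139 + 0.05569 = 0.07796 ≈ 0.0780 bits

D_KL(Q||P) = Σ Q(x) log₂(Q(x)/P(x))

Computing term by term:
  Q(1)·log₂(Q(1)/P(1)) = 0.0693·log₂(0.0693/0.1564) = -0.08138
  Q(2)·log₂(Q(2)/P(2)) = 0.7533·log₂(0.7533/0.6309) = 0.19270
  Q(3)·log₂(Q(3)/P(3)) = 0.1774·log₂(0.1774/0.2127) = -0.04645

D_KL(Q||P) = -0.08138 + 0.19270 - 0.04645 = 0.06487 ≈ 0.0649 bits

These are NOT equal (difference: 0.0131 bits). KL divergence is asymmetric: D_KL(P||Q) ≠ D_KL(Q||P) in general.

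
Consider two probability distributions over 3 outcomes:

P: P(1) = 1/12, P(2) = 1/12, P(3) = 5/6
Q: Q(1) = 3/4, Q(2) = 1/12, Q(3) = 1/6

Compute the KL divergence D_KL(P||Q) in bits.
1.6708 bits

D_KL(P||Q) = Σ P(x) log₂(P(x)/Q(x))

Computing term by term:
  P(1)·log₂(P(1)/Q(1)) = (1/12)·log₂((1/12)/(3/4)) = -0.26416
  P(2)·log₂(P(2)/Q(2)) = (1/12)·log₂((1/12)/(1/12)) = 0.00000
  P(3)·log₂(P(3)/Q(3)) = (5/6)·log₂((5/6)/(1/6)) = 1.93494

D_KL(P||Q) = -0.26416 + 0.00000 + 1.93494 = 1.67078 ≈ 1.6708 bits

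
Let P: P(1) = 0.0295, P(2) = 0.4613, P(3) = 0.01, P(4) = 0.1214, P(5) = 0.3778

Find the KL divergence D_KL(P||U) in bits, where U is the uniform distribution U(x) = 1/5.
0.6908 bits

U(i) = 1/5 for all i

D_KL(P||U) = Σ P(x) log₂(P(x) / (1/5))
           = Σ P(x) log₂(P(x)) + log₂(5)
           = log₂(5) - H(P)

H(P) = -Σ P(x) log₂(P(x)):
  -P(1)·log₂(P(1)) = -(0.0295)·log₂(0.0295) = 0.14995
  -P(2)·log₂(P(2)) = -(0.4613)·log₂(0.4613) = 0.51491
  -P(3)·log₂(P(3)) = -(0.01)·log₂(0.01) = 0.06644
  -P(4)·log₂(P(4)) = -(0.1214)·log₂(0.1214) = 0.36932
  -P(5)·log₂(P(5)) = -(0.3778)·log₂(0.3778) = 0.53055
H(P) = 0.14995 + 0.51491 + 0.06644 + 0.36932 + 0.53055 = 1.63117 bits

log₂(5) = 2.32193 bits

D_KL(P||U) = 2.32193 - 1.63117 = 0.69076 ≈ 0.6908 bits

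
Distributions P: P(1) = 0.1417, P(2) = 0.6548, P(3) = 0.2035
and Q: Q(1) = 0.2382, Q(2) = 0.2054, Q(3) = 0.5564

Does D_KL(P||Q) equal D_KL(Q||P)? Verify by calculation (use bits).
D_KL(P||Q) = 0.6938 bits, D_KL(Q||P) = 0.6423 bits. No — D_KL(P||Q) ≠ D_KL(Q||P) for this pair.

D_KL(P||Q) = Σ P(x) log₂(P(x)/Q(x))

Computing term by term:
  P(1)·log₂(P(1)/Q(1)) = 0.1417·log₂(0.1417/0.2382) = -0.10618
  P(2)·log₂(P(2)/Q(2)) = 0.6548·log₂(0.6548/0.2054) = 1.09523
  P(3)·log₂(P(3)/Q(3)) = 0.2035·log₂(0.2035/0.5564) = -0.29530

D_KL(P||Q) = -0.10618 + 1.09523 - 0.29530 = 0.69375 ≈ 0.6938 bits

D_KL(Q||P) = Σ Q(x) log₂(Q(x)/P(x))

Computing term by term:
  Q(1)·log₂(Q(1)/P(1)) = 0.2382·log₂(0.2382/0.1417) = 0.17849
  Q(2)·log₂(Q(2)/P(2)) = 0.2054·log₂(0.2054/0.6548) = -0.34356
  Q(3)·log₂(Q(3)/P(3)) = 0.5564·log₂(0.5564/0.2035) = 0.80739

D_KL(Q||P) = 0.17849 - 0.34356 + 0.80739 = 0.64232 ≈ 0.6423 bits

These are NOT equal (difference: 0.0515 bits). KL divergence is asymmetric: D_KL(P||Q) ≠ D_KL(Q||P) in general.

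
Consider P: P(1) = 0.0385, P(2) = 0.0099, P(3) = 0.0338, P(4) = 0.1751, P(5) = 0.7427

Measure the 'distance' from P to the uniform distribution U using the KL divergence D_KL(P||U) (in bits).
1.1510 bits

U(i) = 1/5 for all i

D_KL(P||U) = Σ P(x) log₂(P(x) / (1/5))
           = Σ P(x) log₂(P(x)) + log₂(5)
           = log₂(5) - H(P)

H(P) = -Σ P(x) log₂(P(x)):
  -P(1)·log₂(P(1)) = -(0.0385)·log₂(0.0385) = 0.18091
  -P(2)·log₂(P(2)) = -(0.0099)·log₂(0.0099) = 0.06592
  -P(3)·log₂(P(3)) = -(0.0338)·log₂(0.0338) = 0.16517
  -P(4)·log₂(P(4)) = -(0.1751)·log₂(0.1751) = 0.44016
  -P(5)·log₂(P(5)) = -(0.7427)·log₂(0.7427) = 0.31873
H(P) = 0.18091 + 0.06592 + 0.16517 + 0.44016 + 0.31873 = 1.17089 bits

log₂(5) = 2.32193 bits

D_KL(P||U) = 2.32193 - 1.17089 = 1.15104 ≈ 1.1510 bits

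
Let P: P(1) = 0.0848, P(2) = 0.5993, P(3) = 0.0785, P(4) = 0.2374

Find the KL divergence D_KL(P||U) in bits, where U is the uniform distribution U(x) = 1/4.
0.4748 bits

U(i) = 1/4 for all i

D_KL(P||U) = Σ P(x) log₂(P(x) / (1/4))
           = Σ P(x) log₂(P(x)) + log₂(4)
           = log₂(4) - H(P)

H(P) = -Σ P(x) log₂(P(x)):
  -P(1)·log₂(P(1)) = -(0.0848)·log₂(0.0848) = 0.30187
  -P(2)·log₂(P(2)) = -(0.5993)·log₂(0.5993) = 0.44267
  -P(3)·log₂(P(3)) = -(0.0785)·log₂(0.0785) = 0.28819
  -P(4)·log₂(P(4)) = -(0.2374)·log₂(0.2374) = 0.49251
H(P) = 0.30187 + 0.44267 + 0.28819 + 0.49251 = 1.52524 bits

log₂(4) = 2.00000 bits

D_KL(P||U) = 2.00000 - 1.52524 = 0.47476 ≈ 0.4748 bits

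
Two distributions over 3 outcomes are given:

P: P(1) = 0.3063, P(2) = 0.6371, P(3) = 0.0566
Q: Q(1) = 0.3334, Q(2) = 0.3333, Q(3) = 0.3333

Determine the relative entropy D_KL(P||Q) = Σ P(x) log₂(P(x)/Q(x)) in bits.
0.4133 bits

D_KL(P||Q) = Σ P(x) log₂(P(x)/Q(x))

Computing term by term:
  P(1)·log₂(P(1)/Q(1)) = 0.3063·log₂(0.3063/0.3334) = -0.03746
  P(2)·log₂(P(2)/Q(2)) = 0.6371·log₂(0.6371/0.3333) = 0.59550
  P(3)·log₂(P(3)/Q(3)) = 0.0566·log₂(0.0566/0.3333) = -0.14478

D_KL(P||Q) = -0.03746 + 0.59550 - 0.14478 = 0.41326 ≈ 0.4133 bits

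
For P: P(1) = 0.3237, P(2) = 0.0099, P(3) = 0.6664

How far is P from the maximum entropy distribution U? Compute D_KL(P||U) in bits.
0.6021 bits

U(i) = 1/3 for all i

D_KL(P||U) = Σ P(x) log₂(P(x) / (1/3))
           = Σ P(x) log₂(P(x)) + log₂(3)
           = log₂(3) - H(P)

H(P) = -Σ P(x) log₂(P(x)):
  -P(1)·log₂(P(1)) = -(0.3237)·log₂(0.3237) = 0.52675
  -P(2)·log₂(P(2)) = -(0.0099)·log₂(0.0099) = 0.06592
  -P(3)·log₂(P(3)) = -(0.6664)·log₂(0.6664) = 0.39020
H(P) = 0.52675 + 0.06592 + 0.39020 = 0.98287 bits

log₂(3) = 1.58496 bits

D_KL(P||U) = 1.58496 - 0.98287 = 0.60209 ≈ 0.6021 bits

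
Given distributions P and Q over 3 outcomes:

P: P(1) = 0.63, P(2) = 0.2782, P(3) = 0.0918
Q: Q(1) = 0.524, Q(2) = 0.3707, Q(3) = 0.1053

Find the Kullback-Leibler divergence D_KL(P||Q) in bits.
0.0341 bits

D_KL(P||Q) = Σ P(x) log₂(P(x)/Q(x))

Computing term by term:
  P(1)·log₂(P(1)/Q(1)) = 0.63·log₂(0.63/0.524) = 0.16744
  P(2)·log₂(P(2)/Q(2)) = 0.2782·log₂(0.2782/0.3707) = -0.11521
  P(3)·log₂(P(3)/Q(3)) = 0.0918·log₂(0.0918/0.1053) = -0.01817

D_KL(P||Q) = 0.16744 - 0.11521 - 0.01817 = 0.03406 ≈ 0.0341 bits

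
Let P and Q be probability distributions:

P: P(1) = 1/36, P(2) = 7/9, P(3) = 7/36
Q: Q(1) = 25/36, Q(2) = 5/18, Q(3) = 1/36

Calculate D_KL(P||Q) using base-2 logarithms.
1.5722 bits

D_KL(P||Q) = Σ P(x) log₂(P(x)/Q(x))

Computing term by term:
  P(1)·log₂(P(1)/Q(1)) = (1/36)·log₂((1/36)/(25/36)) = -0.12900
  P(2)·log₂(P(2)/Q(2)) = (7/9)·log₂((7/9)/(5/18)) = 1.15533
  P(3)·log₂(P(3)/Q(3)) = (7/36)·log₂((7/36)/(1/36)) = 0.54587

D_KL(P||Q) = -0.12900 + 1.15533 + 0.54587 = 1.57220 ≈ 1.5722 bits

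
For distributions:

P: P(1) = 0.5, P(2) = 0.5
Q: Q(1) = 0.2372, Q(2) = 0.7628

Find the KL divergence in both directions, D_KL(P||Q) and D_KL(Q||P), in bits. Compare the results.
D_KL(P||Q) = 0.2332 bits, D_KL(Q||P) = 0.2096 bits. D_KL(P||Q) is larger than D_KL(Q||P) by 0.0236 bits; the two directions differ.

D_KL(P||Q) = Σ P(x) log₂(P(x)/Q(x))

Computing term by term:
  P(1)·log₂(P(1)/Q(1)) = 0.5·log₂(0.5/0.2372) = 0.53791
  P(2)·log₂(P(2)/Q(2)) = 0.5·log₂(0.5/0.7628) = -0.30469

D_KL(P||Q) = 0.53791 - 0.30469 = 0.23322 ≈ 0.2332 bits

D_KL(Q||P) = Σ Q(x) log₂(Q(x)/P(x))

Computing term by term:
  Q(1)·log₂(Q(1)/P(1)) = 0.2372·log₂(0.2372/0.5) = -0.25519
  Q(2)·log₂(Q(2)/P(2)) = 0.7628·log₂(0.7628/0.5) = 0.46483

D_KL(Q||P) = -0.25519 + 0.46483 = 0.20964 ≈ 0.2096 bits

These are NOT equal (difference: 0.0236 bits). KL divergence is asymmetric: D_KL(P||Q) ≠ D_KL(Q||P) in general.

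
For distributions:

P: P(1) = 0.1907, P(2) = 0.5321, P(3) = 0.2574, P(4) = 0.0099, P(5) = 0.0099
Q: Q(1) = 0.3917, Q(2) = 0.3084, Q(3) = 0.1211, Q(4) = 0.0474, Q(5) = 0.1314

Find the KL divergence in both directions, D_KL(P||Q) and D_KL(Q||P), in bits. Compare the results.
D_KL(P||Q) = 0.4414 bits, D_KL(Q||P) = 0.6296 bits. D_KL(Q||P) is larger than D_KL(P||Q) by 0.1882 bits; the two directions differ.

D_KL(P||Q) = Σ P(x) log₂(P(x)/Q(x))

Computing term by term:
  P(1)·log₂(P(1)/Q(1)) = 0.1907·log₂(0.1907/0.3917) = -0.19803
  P(2)·log₂(P(2)/Q(2)) = 0.5321·log₂(0.5321/0.3084) = 0.41871
  P(3)·log₂(P(3)/Q(3)) = 0.2574·log₂(0.2574/0.1211) = 0.28000
  P(4)·log₂(P(4)/Q(4)) = 0.0099·log₂(0.0099/0.0474) = -0.02237
  P(5)·log₂(P(5)/Q(5)) = 0.0099·log₂(0.0099/0.1314) = -0.03693

D_KL(P||Q) = -0.19803 + 0.41871 + 0.28000 - 0.02237 - 0.03693 = 0.44138 ≈ 0.4414 bits

D_KL(Q||P) = Σ Q(x) log₂(Q(x)/P(x))

Computing term by term:
  Q(1)·log₂(Q(1)/P(1)) = 0.3917·log₂(0.3917/0.1907) = 0.40676
  Q(2)·log₂(Q(2)/P(2)) = 0.3084·log₂(0.3084/0.5321) = -0.24268
  Q(3)·log₂(Q(3)/P(3)) = 0.1211·log₂(0.1211/0.2574) = -0.13173
  Q(4)·log₂(Q(4)/P(4)) = 0.0474·log₂(0.0474/0.0099) = 0.10709
  Q(5)·log₂(Q(5)/P(5)) = 0.1314·log₂(0.1314/0.0099) = 0.49017

D_KL(Q||P) = 0.40676 - 0.24268 - 0.13173 + 0.10709 + 0.49017 = 0.62961 ≈ 0.6296 bits

These are NOT equal (difference: 0.1882 bits). KL divergence is asymmetric: D_KL(P||Q) ≠ D_KL(Q||P) in general.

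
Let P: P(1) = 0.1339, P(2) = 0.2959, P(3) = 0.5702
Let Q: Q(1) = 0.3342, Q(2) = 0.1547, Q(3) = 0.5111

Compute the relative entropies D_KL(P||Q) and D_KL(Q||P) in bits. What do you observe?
D_KL(P||Q) = 0.1902 bits, D_KL(Q||P) = 0.2156 bits. The two directions give different values (D_KL(Q||P) exceeds D_KL(P||Q) by 0.0254 bits): KL divergence is asymmetric.

D_KL(P||Q) = Σ P(x) log₂(P(x)/Q(x))

Computing term by term:
  P(1)·log₂(P(1)/Q(1)) = 0.1339·log₂(0.1339/0.3342) = -0.17669
  P(2)·log₂(P(2)/Q(2)) = 0.2959·log₂(0.2959/0.1547) = 0.27685
  P(3)·log₂(P(3)/Q(3)) = 0.5702·log₂(0.5702/0.5111) = 0.09001

D_KL(P||Q) = -0.17669 + 0.27685 + 0.09001 = 0.19017 ≈ 0.1902 bits

D_KL(Q||P) = Σ Q(x) log₂(Q(x)/P(x))

Computing term by term:
  Q(1)·log₂(Q(1)/P(1)) = 0.3342·log₂(0.3342/0.1339) = 0.44100
  Q(2)·log₂(Q(2)/P(2)) = 0.1547·log₂(0.1547/0.2959) = -0.14474
  Q(3)·log₂(Q(3)/P(3)) = 0.5111·log₂(0.5111/0.5702) = -0.08068

D_KL(Q||P) = 0.44100 - 0.14474 - 0.08068 = 0.21558 ≈ 0.2156 bits

These are NOT equal (difference: 0.0254 bits). KL divergence is asymmetric: D_KL(P||Q) ≠ D_KL(Q||P) in general.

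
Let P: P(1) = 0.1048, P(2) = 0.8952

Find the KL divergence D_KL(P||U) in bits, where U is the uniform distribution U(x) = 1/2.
0.5160 bits

U(i) = 1/2 for all i

D_KL(P||U) = Σ P(x) log₂(P(x) / (1/2))
           = Σ P(x) log₂(P(x)) + log₂(2)
           = log₂(2) - H(P)

H(P) = -Σ P(x) log₂(P(x)):
  -P(1)·log₂(P(1)) = -(0.1048)·log₂(0.1048) = 0.34105
  -P(2)·log₂(P(2)) = -(0.8952)·log₂(0.8952) = 0.14298
H(P) = 0.34105 + 0.14298 = 0.48403 bits

log₂(2) = 1.00000 bits

D_KL(P||U) = 1.00000 - 0.48403 = 0.51597 ≈ 0.5160 bits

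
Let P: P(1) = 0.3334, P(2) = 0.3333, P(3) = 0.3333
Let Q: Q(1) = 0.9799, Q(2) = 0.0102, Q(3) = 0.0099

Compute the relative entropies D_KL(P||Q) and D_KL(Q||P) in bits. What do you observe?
D_KL(P||Q) = 2.8489 bits, D_KL(Q||P) = 1.4226 bits. The two directions give different values (D_KL(P||Q) exceeds D_KL(Q||P) by 1.4263 bits): KL divergence is asymmetric.

D_KL(P||Q) = Σ P(x) log₂(P(x)/Q(x))

Computing term by term:
  P(1)·log₂(P(1)/Q(1)) = 0.3334·log₂(0.3334/0.9799) = -0.51856
  P(2)·log₂(P(2)/Q(2)) = 0.3333·log₂(0.3333/0.0102) = 1.67656
  P(3)·log₂(P(3)/Q(3)) = 0.3333·log₂(0.3333/0.0099) = 1.69091

D_KL(P||Q) = -0.51856 + 1.67656 + 1.69091 = 2.84891 ≈ 2.8489 bits

D_KL(Q||P) = Σ Q(x) log₂(Q(x)/P(x))

Computing term by term:
  Q(1)·log₂(Q(1)/P(1)) = 0.9799·log₂(0.9799/0.3334) = 1.52412
  Q(2)·log₂(Q(2)/P(2)) = 0.0102·log₂(0.0102/0.3333) = -0.05131
  Q(3)·log₂(Q(3)/P(3)) = 0.0099·log₂(0.0099/0.3333) = -0.05023

D_KL(Q||P) = 1.52412 - 0.05131 - 0.05023 = 1.42258 ≈ 1.4226 bits

These are NOT equal (difference: 1.4263 bits). KL divergence is asymmetric: D_KL(P||Q) ≠ D_KL(Q||P) in general.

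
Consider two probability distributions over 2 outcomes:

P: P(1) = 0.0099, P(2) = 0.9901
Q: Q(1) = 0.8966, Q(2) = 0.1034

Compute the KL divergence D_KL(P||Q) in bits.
3.1627 bits

D_KL(P||Q) = Σ P(x) log₂(P(x)/Q(x))

Computing term by term:
  P(1)·log₂(P(1)/Q(1)) = 0.0099·log₂(0.0099/0.8966) = -0.06436
  P(2)·log₂(P(2)/Q(2)) = 0.9901·log₂(0.9901/0.1034) = 3.22707

D_KL(P||Q) = -0.06436 + 3.22707 = 3.16271 ≈ 3.1627 bits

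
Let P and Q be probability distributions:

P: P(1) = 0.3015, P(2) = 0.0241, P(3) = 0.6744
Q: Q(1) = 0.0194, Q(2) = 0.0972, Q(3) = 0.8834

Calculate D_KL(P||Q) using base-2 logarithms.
0.8822 bits

D_KL(P||Q) = Σ P(x) log₂(P(x)/Q(x))

Computing term by term:
  P(1)·log₂(P(1)/Q(1)) = 0.3015·log₂(0.3015/0.0194) = 1.19335
  P(2)·log₂(P(2)/Q(2)) = 0.0241·log₂(0.0241/0.0972) = -0.04849
  P(3)·log₂(P(3)/Q(3)) = 0.6744·log₂(0.6744/0.8834) = -0.26265

D_KL(P||Q) = 1.19335 - 0.04849 - 0.26265 = 0.88221 ≈ 0.8822 bits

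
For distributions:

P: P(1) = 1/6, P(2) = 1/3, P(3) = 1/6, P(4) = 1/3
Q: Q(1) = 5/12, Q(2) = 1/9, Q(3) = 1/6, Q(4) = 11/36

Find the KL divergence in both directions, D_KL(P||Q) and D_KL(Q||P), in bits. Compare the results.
D_KL(P||Q) = 0.3498 bits, D_KL(Q||P) = 0.3363 bits. D_KL(P||Q) is larger than D_KL(Q||P) by 0.0135 bits; the two directions differ.

D_KL(P||Q) = Σ P(x) log₂(P(x)/Q(x))

Computing term by term:
  P(1)·log₂(P(1)/Q(1)) = (1/6)·log₂((1/6)/(5/12)) = -0.22032
  P(2)·log₂(P(2)/Q(2)) = (1/3)·log₂((1/3)/(1/9)) = 0.52832
  P(3)·log₂(P(3)/Q(3)) = (1/6)·log₂((1/6)/(1/6)) = 0.00000
  P(4)·log₂(P(4)/Q(4)) = (1/3)·log₂((1/3)/(11/36)) = 0.04184

D_KL(P||Q) = -0.22032 + 0.52832 + 0.00000 + 0.04184 = 0.34984 ≈ 0.3498 bits

D_KL(Q||P) = Σ Q(x) log₂(Q(x)/P(x))

Computing term by term:
  Q(1)·log₂(Q(1)/P(1)) = (5/12)·log₂((5/12)/(1/6)) = 0.55080
  Q(2)·log₂(Q(2)/P(2)) = (1/9)·log₂((1/9)/(1/3)) = -0.17611
  Q(3)·log₂(Q(3)/P(3)) = (1/6)·log₂((1/6)/(1/6)) = 0.00000
  Q(4)·log₂(Q(4)/P(4)) = (11/36)·log₂((11/36)/(1/3)) = -0.03836

D_KL(Q||P) = 0.55080 - 0.17611 + 0.00000 - 0.03836 = 0.33633 ≈ 0.3363 bits

These are NOT equal (difference: 0.0135 bits). KL divergence is asymmetric: D_KL(P||Q) ≠ D_KL(Q||P) in general.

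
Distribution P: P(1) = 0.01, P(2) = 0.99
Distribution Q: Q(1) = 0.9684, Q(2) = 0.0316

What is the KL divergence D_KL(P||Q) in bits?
4.8538 bits

D_KL(P||Q) = Σ P(x) log₂(P(x)/Q(x))

Computing term by term:
  P(1)·log₂(P(1)/Q(1)) = 0.01·log₂(0.01/0.9684) = -0.06598
  P(2)·log₂(P(2)/Q(2)) = 0.99·log₂(0.99/0.0316) = 4.91974

D_KL(P||Q) = -0.06598 + 4.91974 = 4.85376 ≈ 4.8538 bits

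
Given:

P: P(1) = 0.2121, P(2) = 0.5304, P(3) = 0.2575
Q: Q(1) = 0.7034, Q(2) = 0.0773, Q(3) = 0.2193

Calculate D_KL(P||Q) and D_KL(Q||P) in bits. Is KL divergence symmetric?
D_KL(P||Q) = 1.1665 bits, D_KL(Q||P) = 0.9510 bits. No, KL divergence is not symmetric.

D_KL(P||Q) = Σ P(x) log₂(P(x)/Q(x))

Computing term by term:
  P(1)·log₂(P(1)/Q(1)) = 0.2121·log₂(0.2121/0.7034) = -0.36685
  P(2)·log₂(P(2)/Q(2)) = 0.5304·log₂(0.5304/0.0773) = 1.47374
  P(3)·log₂(P(3)/Q(3)) = 0.2575·log₂(0.2575/0.2193) = 0.05965

D_KL(P||Q) = -0.36685 + 1.47374 + 0.05965 = 1.16654 ≈ 1.1665 bits

D_KL(Q||P) = Σ Q(x) log₂(Q(x)/P(x))

Computing term by term:
  Q(1)·log₂(Q(1)/P(1)) = 0.7034·log₂(0.7034/0.2121) = 1.21660
  Q(2)·log₂(Q(2)/P(2)) = 0.0773·log₂(0.0773/0.5304) = -0.21478
  Q(3)·log₂(Q(3)/P(3)) = 0.2193·log₂(0.2193/0.2575) = -0.05080

D_KL(Q||P) = 1.21660 - 0.21478 - 0.05080 = 0.95102 ≈ 0.9510 bits

These are NOT equal (difference: 0.2155 bits). KL divergence is asymmetric: D_KL(P||Q) ≠ D_KL(Q||P) in general.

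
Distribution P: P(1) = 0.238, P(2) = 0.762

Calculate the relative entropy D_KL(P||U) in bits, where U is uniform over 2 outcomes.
0.2083 bits

U(i) = 1/2 for all i

D_KL(P||U) = Σ P(x) log₂(P(x) / (1/2))
           = Σ P(x) log₂(P(x)) + log₂(2)
           = log₂(2) - H(P)

H(P) = -Σ P(x) log₂(P(x)):
  -P(1)·log₂(P(1)) = -(0.238)·log₂(0.238) = 0.49289
  -P(2)·log₂(P(2)) = -(0.762)·log₂(0.762) = 0.29881
H(P) = 0.49289 + 0.29881 = 0.79170 bits

log₂(2) = 1.00000 bits

D_KL(P||U) = 1.00000 - 0.79170 = 0.20830 ≈ 0.2083 bits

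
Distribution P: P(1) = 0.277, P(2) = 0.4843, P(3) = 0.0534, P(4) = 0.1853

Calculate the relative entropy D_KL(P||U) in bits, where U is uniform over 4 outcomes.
0.3040 bits

U(i) = 1/4 for all i

D_KL(P||U) = Σ P(x) log₂(P(x) / (1/4))
           = Σ P(x) log₂(P(x)) + log₂(4)
           = log₂(4) - H(P)

H(P) = -Σ P(x) log₂(P(x)):
  -P(1)·log₂(P(1)) = -(0.277)·log₂(0.277) = 0.51302
  -P(2)·log₂(P(2)) = -(0.4843)·log₂(0.4843) = 0.50659
  -P(3)·log₂(P(3)) = -(0.0534)·log₂(0.0534) = 0.22572
  -P(4)·log₂(P(4)) = -(0.1853)·log₂(0.1853) = 0.45066
H(P) = 0.51302 + 0.50659 + 0.22572 + 0.45066 = 1.69599 bits

log₂(4) = 2.00000 bits

D_KL(P||U) = 2.00000 - 1.69599 = 0.30401 ≈ 0.3040 bits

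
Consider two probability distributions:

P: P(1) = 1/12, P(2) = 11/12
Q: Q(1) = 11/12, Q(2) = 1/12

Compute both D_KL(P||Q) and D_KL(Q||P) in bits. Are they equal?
D_KL(P||Q) = 2.8829 bits, D_KL(Q||P) = 2.8829 bits. Yes, in this case they are equal (although KL divergence is not symmetric in general).

D_KL(P||Q) = Σ P(x) log₂(P(x)/Q(x))

Computing term by term:
  P(1)·log₂(P(1)/Q(1)) = (1/12)·log₂((1/12)/(11/12)) = -0.28829
  P(2)·log₂(P(2)/Q(2)) = (11/12)·log₂((11/12)/(1/12)) = 3.17115

D_KL(P||Q) = -0.28829 + 3.17115 = 2.88286 ≈ 2.8829 bits

D_KL(Q||P) = Σ Q(x) log₂(Q(x)/P(x))

Computing term by term:
  Q(1)·log₂(Q(1)/P(1)) = (11/12)·log₂((11/12)/(1/12)) = 3.17115
  Q(2)·log₂(Q(2)/P(2)) = (1/12)·log₂((1/12)/(11/12)) = -0.28829

D_KL(Q||P) = 3.17115 - 0.28829 = 2.88286 ≈ 2.8829 bits

These ARE equal here. Q is P with outcomes relabeled (Q(1) = P(2), Q(2) = P(1)) by a relabeling that is its own inverse, so the two sums contain exactly the same terms in a different order. This is a special case — KL divergence is not symmetric in general: D_KL(P||Q) ≠ D_KL(Q||P) for most P, Q.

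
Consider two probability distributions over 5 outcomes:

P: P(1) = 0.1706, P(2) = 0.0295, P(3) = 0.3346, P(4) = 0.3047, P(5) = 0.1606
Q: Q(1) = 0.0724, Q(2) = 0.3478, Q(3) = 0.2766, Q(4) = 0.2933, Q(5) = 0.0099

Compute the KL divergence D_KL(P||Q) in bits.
0.8602 bits

D_KL(P||Q) = Σ P(x) log₂(P(x)/Q(x))

Computing term by term:
  P(1)·log₂(P(1)/Q(1)) = 0.1706·log₂(0.1706/0.0724) = 0.21096
  P(2)·log₂(P(2)/Q(2)) = 0.0295·log₂(0.0295/0.3478) = -0.10500
  P(3)·log₂(P(3)/Q(3)) = 0.3346·log₂(0.3346/0.2766) = 0.09189
  P(4)·log₂(P(4)/Q(4)) = 0.3047·log₂(0.3047/0.2933) = 0.01676
  P(5)·log₂(P(5)/Q(5)) = 0.1606·log₂(0.1606/0.0099) = 0.64560

D_KL(P||Q) = 0.21096 - 0.10500 + 0.09189 + 0.01676 + 0.64560 = 0.86021 ≈ 0.8602 bits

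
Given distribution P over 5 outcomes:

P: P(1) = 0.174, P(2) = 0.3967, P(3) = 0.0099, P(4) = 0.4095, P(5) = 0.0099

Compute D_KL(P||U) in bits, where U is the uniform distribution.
0.6945 bits

U(i) = 1/5 for all i

D_KL(P||U) = Σ P(x) log₂(P(x) / (1/5))
           = Σ P(x) log₂(P(x)) + log₂(5)
           = log₂(5) - H(P)

H(P) = -Σ P(x) log₂(P(x)):
  -P(1)·log₂(P(1)) = -(0.174)·log₂(0.174) = 0.43897
  -P(2)·log₂(P(2)) = -(0.3967)·log₂(0.3967) = 0.52915
  -P(3)·log₂(P(3)) = -(0.0099)·log₂(0.0099) = 0.06592
  -P(4)·log₂(P(4)) = -(0.4095)·log₂(0.4095) = 0.52746
  -P(5)·log₂(P(5)) = -(0.0099)·log₂(0.0099) = 0.06592
H(P) = 0.43897 + 0.52915 + 0.06592 + 0.52746 + 0.06592 = 1.62742 bits

log₂(5) = 2.32193 bits

D_KL(P||U) = 2.32193 - 1.62742 = 0.69451 ≈ 0.6945 bits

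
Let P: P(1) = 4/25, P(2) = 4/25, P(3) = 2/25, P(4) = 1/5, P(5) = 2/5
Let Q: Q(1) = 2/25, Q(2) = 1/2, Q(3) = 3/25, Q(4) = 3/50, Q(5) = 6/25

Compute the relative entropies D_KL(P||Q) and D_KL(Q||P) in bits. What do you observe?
D_KL(P||Q) = 0.4924 bits, D_KL(Q||P) = 0.5310 bits. The two directions give different values (D_KL(Q||P) exceeds D_KL(P||Q) by 0.0386 bits): KL divergence is asymmetric.

D_KL(P||Q) = Σ P(x) log₂(P(x)/Q(x))

Computing term by term:
  P(1)·log₂(P(1)/Q(1)) = (4/25)·log₂((4/25)/(2/25)) = 0.16000
  P(2)·log₂(P(2)/Q(2)) = (4/25)·log₂((4/25)/(1/2)) = -0.26302
  P(3)·log₂(P(3)/Q(3)) = (2/25)·log₂((2/25)/(3/25)) = -0.04680
  P(4)·log₂(P(4)/Q(4)) = (1/5)·log₂((1/5)/(3/50)) = 0.34739
  P(5)·log₂(P(5)/Q(5)) = (2/5)·log₂((2/5)/(6/25)) = 0.29479

D_KL(P||Q) = 0.16000 - 0.26302 - 0.04680 + 0.34739 + 0.29479 = 0.49236 ≈ 0.4924 bits

D_KL(Q||P) = Σ Q(x) log₂(Q(x)/P(x))

Computing term by term:
  Q(1)·log₂(Q(1)/P(1)) = (2/25)·log₂((2/25)/(4/25)) = -0.08000
  Q(2)·log₂(Q(2)/P(2)) = (1/2)·log₂((1/2)/(4/25)) = 0.82193
  Q(3)·log₂(Q(3)/P(3)) = (3/25)·log₂((3/25)/(2/25)) = 0.07020
  Q(4)·log₂(Q(4)/P(4)) = (3/50)·log₂((3/50)/(1/5)) = -0.10422
  Q(5)·log₂(Q(5)/P(5)) = (6/25)·log₂((6/25)/(2/5)) = -0.17687

D_KL(Q||P) = -0.08000 + 0.82193 + 0.07020 - 0.10422 - 0.17687 = 0.53104 ≈ 0.5310 bits

These are NOT equal (difference: 0.0386 bits). KL divergence is asymmetric: D_KL(P||Q) ≠ D_KL(Q||P) in general.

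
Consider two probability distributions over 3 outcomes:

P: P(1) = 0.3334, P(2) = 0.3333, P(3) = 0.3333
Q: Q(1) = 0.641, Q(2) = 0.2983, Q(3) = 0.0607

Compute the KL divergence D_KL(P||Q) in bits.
0.5579 bits

D_KL(P||Q) = Σ P(x) log₂(P(x)/Q(x))

Computing term by term:
  P(1)·log₂(P(1)/Q(1)) = 0.3334·log₂(0.3334/0.641) = -0.31442
  P(2)·log₂(P(2)/Q(2)) = 0.3333·log₂(0.3333/0.2983) = 0.05335
  P(3)·log₂(P(3)/Q(3)) = 0.3333·log₂(0.3333/0.0607) = 0.81894

D_KL(P||Q) = -0.31442 + 0.05335 + 0.81894 = 0.55787 ≈ 0.5579 bits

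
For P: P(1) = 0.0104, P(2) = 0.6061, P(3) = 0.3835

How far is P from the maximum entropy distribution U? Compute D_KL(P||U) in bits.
0.5484 bits

U(i) = 1/3 for all i

D_KL(P||U) = Σ P(x) log₂(P(x) / (1/3))
           = Σ P(x) log₂(P(x)) + log₂(3)
           = log₂(3) - H(P)

H(P) = -Σ P(x) log₂(P(x)):
  -P(1)·log₂(P(1)) = -(0.0104)·log₂(0.0104) = 0.06851
  -P(2)·log₂(P(2)) = -(0.6061)·log₂(0.6061) = 0.43783
  -P(3)·log₂(P(3)) = -(0.3835)·log₂(0.3835) = 0.53027
H(P) = 0.06851 + 0.43783 + 0.53027 = 1.03661 bits

log₂(3) = 1.58496 bits

D_KL(P||U) = 1.58496 - 1.03661 = 0.54835 ≈ 0.5484 bits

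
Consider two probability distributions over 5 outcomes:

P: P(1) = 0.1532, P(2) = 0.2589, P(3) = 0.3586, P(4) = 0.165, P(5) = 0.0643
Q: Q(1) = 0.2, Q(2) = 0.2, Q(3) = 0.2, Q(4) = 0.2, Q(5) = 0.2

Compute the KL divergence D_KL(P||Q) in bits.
0.1885 bits

D_KL(P||Q) = Σ P(x) log₂(P(x)/Q(x))

Computing term by term:
  P(1)·log₂(P(1)/Q(1)) = 0.1532·log₂(0.1532/0.2) = -0.05892
  P(2)·log₂(P(2)/Q(2)) = 0.2589·log₂(0.2589/0.2) = 0.09641
  P(3)·log₂(P(3)/Q(3)) = 0.3586·log₂(0.3586/0.2) = 0.30208
  P(4)·log₂(P(4)/Q(4)) = 0.165·log₂(0.165/0.2) = -0.04579
  P(5)·log₂(P(5)/Q(5)) = 0.0643·log₂(0.0643/0.2) = -0.10527

D_KL(P||Q) = -0.05892 + 0.09641 + 0.30208 - 0.04579 - 0.10527 = 0.18851 ≈ 0.1885 bits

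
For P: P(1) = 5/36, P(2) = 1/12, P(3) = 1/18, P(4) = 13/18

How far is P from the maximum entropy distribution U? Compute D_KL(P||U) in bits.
0.7350 bits

U(i) = 1/4 for all i

D_KL(P||U) = Σ P(x) log₂(P(x) / (1/4))
           = Σ P(x) log₂(P(x)) + log₂(4)
           = log₂(4) - H(P)

H(P) = -Σ P(x) log₂(P(x)):
  -P(1)·log₂(P(1)) = -(5/36)·log₂(5/36) = 0.39556
  -P(2)·log₂(P(2)) = -(1/12)·log₂(1/12) = 0.29875
  -P(3)·log₂(P(3)) = -(1/18)·log₂(1/18) = 0.23166
  -P(4)·log₂(P(4)) = -(13/18)·log₂(13/18) = 0.33907
H(P) = 0.39556 + 0.29875 + 0.23166 + 0.33907 = 1.26504 bits

log₂(4) = 2.00000 bits

D_KL(P||U) = 2.00000 - 1.26504 = 0.73496 ≈ 0.7350 bits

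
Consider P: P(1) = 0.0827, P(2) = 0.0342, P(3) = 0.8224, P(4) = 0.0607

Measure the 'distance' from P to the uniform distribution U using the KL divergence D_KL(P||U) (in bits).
1.0587 bits

U(i) = 1/4 for all i

D_KL(P||U) = Σ P(x) log₂(P(x) / (1/4))
           = Σ P(x) log₂(P(x)) + log₂(4)
           = log₂(4) - H(P)

H(P) = -Σ P(x) log₂(P(x)):
  -P(1)·log₂(P(1)) = -(0.0827)·log₂(0.0827) = 0.29739
  -P(2)·log₂(P(2)) = -(0.0342)·log₂(0.0342) = 0.16655
  -P(3)·log₂(P(3)) = -(0.8224)·log₂(0.8224) = 0.23199
  -P(4)·log₂(P(4)) = -(0.0607)·log₂(0.0607) = 0.24536
H(P) = 0.29739 + 0.16655 + 0.23199 + 0.24536 = 0.94129 bits

log₂(4) = 2.00000 bits

D_KL(P||U) = 2.00000 - 0.94129 = 1.05871 ≈ 1.0587 bits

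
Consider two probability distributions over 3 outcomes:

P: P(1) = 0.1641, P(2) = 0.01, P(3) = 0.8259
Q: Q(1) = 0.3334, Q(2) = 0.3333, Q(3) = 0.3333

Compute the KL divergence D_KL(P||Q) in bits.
0.8628 bits

D_KL(P||Q) = Σ P(x) log₂(P(x)/Q(x))

Computing term by term:
  P(1)·log₂(P(1)/Q(1)) = 0.1641·log₂(0.1641/0.3334) = -0.16782
  P(2)·log₂(P(2)/Q(2)) = 0.01·log₂(0.01/0.3333) = -0.05059
  P(3)·log₂(P(3)/Q(3)) = 0.8259·log₂(0.8259/0.3333) = 1.08122

D_KL(P||Q) = -0.16782 - 0.05059 + 1.08122 = 0.86281 ≈ 0.8628 bits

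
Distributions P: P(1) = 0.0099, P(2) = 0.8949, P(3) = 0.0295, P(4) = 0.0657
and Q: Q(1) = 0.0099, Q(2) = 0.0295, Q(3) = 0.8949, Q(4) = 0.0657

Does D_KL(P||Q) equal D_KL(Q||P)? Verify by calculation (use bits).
D_KL(P||Q) = 4.2603 bits, D_KL(Q||P) = 4.2603 bits. Yes — for this pair D_KL(P||Q) = D_KL(Q||P).

D_KL(P||Q) = Σ P(x) log₂(P(x)/Q(x))

Computing term by term:
  P(1)·log₂(P(1)/Q(1)) = 0.0099·log₂(0.0099/0.0099) = 0.00000
  P(2)·log₂(P(2)/Q(2)) = 0.8949·log₂(0.8949/0.0295) = 4.40554
  P(3)·log₂(P(3)/Q(3)) = 0.0295·log₂(0.0295/0.8949) = -0.14523
  P(4)·log₂(P(4)/Q(4)) = 0.0657·log₂(0.0657/0.0657) = 0.00000

D_KL(P||Q) = 0.00000 + 4.40554 - 0.14523 + 0.00000 = 4.26031 ≈ 4.2603 bits

D_KL(Q||P) = Σ Q(x) log₂(Q(x)/P(x))

Computing term by term:
  Q(1)·log₂(Q(1)/P(1)) = 0.0099·log₂(0.0099/0.0099) = 0.00000
  Q(2)·log₂(Q(2)/P(2)) = 0.0295·log₂(0.0295/0.8949) = -0.14523
  Q(3)·log₂(Q(3)/P(3)) = 0.8949·log₂(0.8949/0.0295) = 4.40554
  Q(4)·log₂(Q(4)/P(4)) = 0.0657·log₂(0.0657/0.0657) = 0.00000

D_KL(Q||P) = 0.00000 - 0.14523 + 4.40554 + 0.00000 = 4.26031 ≈ 4.2603 bits

These ARE equal here. Q is P with outcomes relabeled (Q(2) = P(3), Q(3) = P(2)) by a relabeling that is its own inverse, so the two sums contain exactly the same terms in a different order. This is a special case — KL divergence is not symmetric in general: D_KL(P||Q) ≠ D_KL(Q||P) for most P, Q.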